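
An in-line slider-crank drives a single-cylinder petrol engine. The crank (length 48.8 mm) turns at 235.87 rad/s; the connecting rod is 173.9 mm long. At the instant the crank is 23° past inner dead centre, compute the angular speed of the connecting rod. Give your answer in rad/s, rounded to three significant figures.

ω = 235.9 rad/s
The rod makes angle φ with the slider axis where L sinφ = r sinθ; differentiating, L cosφ·φ̇ = r ω cosθ.
L cosφ = √(L² − r² sin²θ) = 0.17285 m.
|ω_rod| = r ω |cosθ| / √(L² − r² sin²θ) = 0.0488·235.9·0.92050/0.17285 = 61.298 rad/s.

61.3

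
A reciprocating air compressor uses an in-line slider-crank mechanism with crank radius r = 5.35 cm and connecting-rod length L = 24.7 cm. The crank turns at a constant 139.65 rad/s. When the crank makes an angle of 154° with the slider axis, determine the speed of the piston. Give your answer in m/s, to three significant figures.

2.63

ω = 139.7 rad/s
For an in-line slider-crank, x = r cosθ + √(L² − r² sin²θ), so v = −rω sinθ·[1 + r cosθ/√(L² − r² sin²θ)].
With r = 0.0535 m, L = 0.247 m, θ = 154°: √(L² − r² sin²θ) = 0.24588 m.
v = −0.0535·139.7·0.43837·[1 + 0.0535·-0.89879/0.24588] = -2.6347 m/s.
|v| = 2.6347 m/s.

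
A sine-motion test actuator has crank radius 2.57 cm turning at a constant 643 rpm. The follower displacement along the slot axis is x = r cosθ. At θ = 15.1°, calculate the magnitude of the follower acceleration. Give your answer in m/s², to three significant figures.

ω = 67.33 rad/s (from 643 rpm).
x = r cosθ ⇒ ẍ = −rω² cosθ (ω constant).
|a| = rω²|cosθ| = 0.0257·(67.33)²·|cos 15.1°| = 112.5 m/s².

112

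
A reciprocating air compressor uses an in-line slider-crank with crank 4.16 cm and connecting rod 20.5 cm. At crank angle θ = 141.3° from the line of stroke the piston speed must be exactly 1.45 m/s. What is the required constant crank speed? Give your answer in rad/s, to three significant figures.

66.3

For an in-line slider-crank, |v_piston| = rω|sinθ|·[1 + r cosθ/√(L² − r² sin²θ)].
With r = 0.0416 m, L = 0.205 m, θ = 141.3°: the bracketed kinematic factor |dx/dθ| = 0.021857 m.
ω = v/|dx/dθ| = 1.45/0.021857 = 66.339 rad/s.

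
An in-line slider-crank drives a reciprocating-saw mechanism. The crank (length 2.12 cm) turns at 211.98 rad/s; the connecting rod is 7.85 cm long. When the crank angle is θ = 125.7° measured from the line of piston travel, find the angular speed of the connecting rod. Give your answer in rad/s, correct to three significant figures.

34.2

ω = 212 rad/s
The rod makes angle φ with the slider axis where L sinφ = r sinθ; differentiating, L cosφ·φ̇ = r ω cosθ.
L cosφ = √(L² − r² sin²θ) = 0.076589 m.
|ω_rod| = r ω |cosθ| / √(L² − r² sin²θ) = 0.0212·212·0.58354/0.076589 = 34.24 rad/s.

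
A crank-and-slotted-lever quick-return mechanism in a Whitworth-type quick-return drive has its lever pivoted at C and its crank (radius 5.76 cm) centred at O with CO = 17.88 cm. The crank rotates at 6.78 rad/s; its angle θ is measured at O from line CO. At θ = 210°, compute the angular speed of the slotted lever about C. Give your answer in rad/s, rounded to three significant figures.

ω = 6.78 rad/s
Crank pin A relative to C: A = (d + r cosθ, r sinθ); lever angle φ = atan2(r sinθ, d + r cosθ).
Differentiating tanφ: φ̇ = rω(d cosθ + r)/(d² + r² + 2dr cosθ).
d² + r² + 2dr cosθ = |CA|² = 0.017449 m²;  d cosθ + r = -0.097245 m.
|ω_lever| = |0.0576·6.78·-0.097245| / 0.017449 = 2.1765 rad/s.

2.18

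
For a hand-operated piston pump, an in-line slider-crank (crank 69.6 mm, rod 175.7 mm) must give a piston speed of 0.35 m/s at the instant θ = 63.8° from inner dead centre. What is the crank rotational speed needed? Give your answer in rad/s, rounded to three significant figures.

4.72

For an in-line slider-crank, |v_piston| = rω|sinθ|·[1 + r cosθ/√(L² − r² sin²θ)].
With r = 0.0696 m, L = 0.1757 m, θ = 63.8°: the bracketed kinematic factor |dx/dθ| = 0.074134 m.
ω = v/|dx/dθ| = 0.35/0.074134 = 4.7212 rad/s.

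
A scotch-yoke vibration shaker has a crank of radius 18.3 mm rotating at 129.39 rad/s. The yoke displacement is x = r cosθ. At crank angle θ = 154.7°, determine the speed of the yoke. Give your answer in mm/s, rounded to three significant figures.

ω = 129.4 rad/s
x = r cosθ ⇒ ẋ = −rω sinθ.
|v| = rω|sinθ| = 0.0183·129.4·|sin 154.7°| = 1.0119 m/s = 1011.9 mm/s.

1010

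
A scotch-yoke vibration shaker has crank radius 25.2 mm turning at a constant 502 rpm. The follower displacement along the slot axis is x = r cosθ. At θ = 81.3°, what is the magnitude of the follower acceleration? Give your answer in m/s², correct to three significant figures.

10.5

ω = 52.57 rad/s (from 502 rpm).
x = r cosθ ⇒ ẍ = −rω² cosθ (ω constant).
|a| = rω²|cosθ| = 0.0252·(52.57)²·|cos 81.3°| = 10.534 m/s².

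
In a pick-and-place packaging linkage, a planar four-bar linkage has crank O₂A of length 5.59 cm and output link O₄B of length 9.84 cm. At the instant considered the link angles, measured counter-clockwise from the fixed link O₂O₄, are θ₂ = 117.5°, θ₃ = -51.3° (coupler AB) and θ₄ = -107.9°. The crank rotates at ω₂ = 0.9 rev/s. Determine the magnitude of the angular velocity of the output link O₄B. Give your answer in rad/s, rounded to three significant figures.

0.747

ω₂ = 5.655 rad/s (from 0.9 rev/s).
Differentiating the loop-closure r₂e^{iθ₂}+r₃e^{iθ₃}=r₁+r₄e^{iθ₄} gives r₂ω₂e^{iθ₂}+r₃ω₃e^{iθ₃}=r₄ω₄e^{iθ₄}.
Eliminating the other unknown: ω₄ = r₂ω₂ sin(θ₂−θ₃) / [r₄ sin(θ₄−θ₃)].
Numerator sine = +0.19423; denominator sine = -0.83485.
Result = 0.0559·5.655·(+0.19423) / (0.0984·(-0.83485)) = -0.74741 rad/s; magnitude 0.74741 rad/s.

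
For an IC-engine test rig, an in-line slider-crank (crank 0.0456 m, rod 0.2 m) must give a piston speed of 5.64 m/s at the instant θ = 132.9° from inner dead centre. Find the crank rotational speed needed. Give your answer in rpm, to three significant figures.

For an in-line slider-crank, |v_piston| = rω|sinθ|·[1 + r cosθ/√(L² − r² sin²θ)].
With r = 0.0456 m, L = 0.2 m, θ = 132.9°: the bracketed kinematic factor |dx/dθ| = 0.028146 m.
ω = v/|dx/dθ| = 5.64/0.028146 = 200.39 rad/s.
N = 60ω/(2π) = 1913.5 rpm.

1910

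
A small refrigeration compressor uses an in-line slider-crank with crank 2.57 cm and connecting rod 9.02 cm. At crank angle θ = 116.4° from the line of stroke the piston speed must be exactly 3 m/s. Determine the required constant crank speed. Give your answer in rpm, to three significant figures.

1430

For an in-line slider-crank, |v_piston| = rω|sinθ|·[1 + r cosθ/√(L² − r² sin²θ)].
With r = 0.0257 m, L = 0.0902 m, θ = 116.4°: the bracketed kinematic factor |dx/dθ| = 0.020004 m.
ω = v/|dx/dθ| = 3/0.020004 = 149.97 rad/s.
N = 60ω/(2π) = 1432.1 rpm.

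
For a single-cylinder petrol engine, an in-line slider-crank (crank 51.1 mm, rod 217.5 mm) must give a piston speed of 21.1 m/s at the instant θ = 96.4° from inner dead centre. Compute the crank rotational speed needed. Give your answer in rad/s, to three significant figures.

For an in-line slider-crank, |v_piston| = rω|sinθ|·[1 + r cosθ/√(L² − r² sin²θ)].
With r = 0.0511 m, L = 0.2175 m, θ = 96.4°: the bracketed kinematic factor |dx/dθ| = 0.049414 m.
ω = v/|dx/dθ| = 21.1/0.049414 = 427.01 rad/s.

427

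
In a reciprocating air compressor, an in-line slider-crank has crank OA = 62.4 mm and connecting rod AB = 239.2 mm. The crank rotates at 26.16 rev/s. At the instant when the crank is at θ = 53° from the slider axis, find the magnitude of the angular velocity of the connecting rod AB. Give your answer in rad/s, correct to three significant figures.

ω = 164.4 rad/s (converted from 26.16 rev/s).
The rod makes angle φ with the slider axis where L sinφ = r sinθ; differentiating, L cosφ·φ̇ = r ω cosθ.
L cosφ = √(L² − r² sin²θ) = 0.23395 m.
|ω_rod| = r ω |cosθ| / √(L² − r² sin²θ) = 0.0624·164.4·0.60182/0.23395 = 26.384 rad/s.

26.4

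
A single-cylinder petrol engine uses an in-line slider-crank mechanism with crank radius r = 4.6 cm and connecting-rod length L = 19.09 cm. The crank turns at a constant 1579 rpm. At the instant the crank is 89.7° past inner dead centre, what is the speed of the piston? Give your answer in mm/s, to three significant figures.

7620

ω = 2π·1579/60 = 165.4 rad/s
For an in-line slider-crank, x = r cosθ + √(L² − r² sin²θ), so v = −rω sinθ·[1 + r cosθ/√(L² − r² sin²θ)].
With r = 0.046 m, L = 0.1909 m, θ = 89.7°: √(L² − r² sin²θ) = 0.18528 m.
v = −0.046·165.4·0.99999·[1 + 0.046·0.00524/0.18528] = -7.616 m/s.
|v| = 7.616 m/s = 7616 mm/s.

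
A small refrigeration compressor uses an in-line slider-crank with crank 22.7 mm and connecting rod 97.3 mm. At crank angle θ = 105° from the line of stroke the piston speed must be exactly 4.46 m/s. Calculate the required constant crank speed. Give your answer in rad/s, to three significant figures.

For an in-line slider-crank, |v_piston| = rω|sinθ|·[1 + r cosθ/√(L² − r² sin²θ)].
With r = 0.0227 m, L = 0.0973 m, θ = 105°: the bracketed kinematic factor |dx/dθ| = 0.020568 m.
ω = v/|dx/dθ| = 4.46/0.020568 = 216.85 rad/s.

217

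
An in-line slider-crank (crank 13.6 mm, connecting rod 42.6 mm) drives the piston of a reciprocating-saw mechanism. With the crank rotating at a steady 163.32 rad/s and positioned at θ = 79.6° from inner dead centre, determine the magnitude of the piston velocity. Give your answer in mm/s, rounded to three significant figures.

2320

ω = 163.3 rad/s
For an in-line slider-crank, x = r cosθ + √(L² − r² sin²θ), so v = −rω sinθ·[1 + r cosθ/√(L² − r² sin²θ)].
With r = 0.0136 m, L = 0.0426 m, θ = 79.6°: √(L² − r² sin²θ) = 0.040445 m.
v = −0.0136·163.3·0.98357·[1 + 0.0136·0.18052/0.040445] = -2.3173 m/s.
|v| = 2.3173 m/s = 2317.3 mm/s.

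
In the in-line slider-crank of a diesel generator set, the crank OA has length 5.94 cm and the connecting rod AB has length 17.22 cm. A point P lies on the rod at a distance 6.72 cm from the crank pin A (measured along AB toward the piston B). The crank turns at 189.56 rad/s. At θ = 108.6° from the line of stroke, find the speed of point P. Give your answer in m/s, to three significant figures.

10.4

ω = 189.6 rad/s.  Crank-pin speed |V_A| = rω = 11.26 m/s, perpendicular to OA.
Rod angle: sinφ = −(r/L) sinθ ⇒ φ = -19.083°; ω_rod = −rω cosθ/√(L²−r²sin²θ) = +22.069 rad/s.
V_P = V_A + ω_rod × AP, with AP = 0.0672 m along the rod.
Components: V_Px = −rω sinθ − a·ω_rod·sinφ = -10.187 m/s;  V_Py = rω cosθ + a·ω_rod·cosφ = -2.1899 m/s.
|V_P| = √(V_Px² + V_Py²) = 10.42 m/s.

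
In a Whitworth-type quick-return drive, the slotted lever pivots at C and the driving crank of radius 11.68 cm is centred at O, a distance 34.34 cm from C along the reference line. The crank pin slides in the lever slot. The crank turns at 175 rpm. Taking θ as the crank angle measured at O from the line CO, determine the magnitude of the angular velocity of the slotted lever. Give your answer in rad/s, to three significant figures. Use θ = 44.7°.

ω = 18.33 rad/s (from 175 rpm).
Crank pin A relative to C: A = (d + r cosθ, r sinθ); lever angle φ = atan2(r sinθ, d + r cosθ).
Differentiating tanφ: φ̇ = rω(d cosθ + r)/(d² + r² + 2dr cosθ).
d² + r² + 2dr cosθ = |CA|² = 0.188585 m²;  d cosθ + r = +0.36089 m.
|ω_lever| = |0.1168·18.33·+0.36089| / 0.188585 = 4.0961 rad/s.

4.10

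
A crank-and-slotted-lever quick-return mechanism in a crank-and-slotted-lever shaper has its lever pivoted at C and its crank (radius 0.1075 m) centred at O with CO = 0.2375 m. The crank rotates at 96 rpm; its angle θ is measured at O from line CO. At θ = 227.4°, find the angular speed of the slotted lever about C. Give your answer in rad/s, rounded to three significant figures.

ω = 10.05 rad/s (from 96 rpm).
Crank pin A relative to C: A = (d + r cosθ, r sinθ); lever angle φ = atan2(r sinθ, d + r cosθ).
Differentiating tanφ: φ̇ = rω(d cosθ + r)/(d² + r² + 2dr cosθ).
d² + r² + 2dr cosθ = |CA|² = 0.0333995 m²;  d cosθ + r = -0.053258 m.
|ω_lever| = |0.1075·10.05·-0.053258| / 0.0333995 = 1.7233 rad/s.

1.72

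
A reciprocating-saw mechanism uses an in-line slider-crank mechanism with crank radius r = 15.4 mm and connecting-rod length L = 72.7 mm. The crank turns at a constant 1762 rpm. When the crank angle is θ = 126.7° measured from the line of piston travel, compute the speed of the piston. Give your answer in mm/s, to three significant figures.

ω = 2π·1762/60 = 184.5 rad/s
For an in-line slider-crank, x = r cosθ + √(L² − r² sin²θ), so v = −rω sinθ·[1 + r cosθ/√(L² − r² sin²θ)].
With r = 0.0154 m, L = 0.0727 m, θ = 126.7°: √(L² − r² sin²θ) = 0.071644 m.
v = −0.0154·184.5·0.80178·[1 + 0.0154·-0.59763/0.071644] = -1.9856 m/s.
|v| = 1.9856 m/s = 1985.6 mm/s.

1990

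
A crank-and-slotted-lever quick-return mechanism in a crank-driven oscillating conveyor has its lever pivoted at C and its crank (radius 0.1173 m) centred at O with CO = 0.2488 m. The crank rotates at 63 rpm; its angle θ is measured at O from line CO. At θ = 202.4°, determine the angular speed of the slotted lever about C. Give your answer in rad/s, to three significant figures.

4.02

ω = 6.597 rad/s (from 63 rpm).
Crank pin A relative to C: A = (d + r cosθ, r sinθ); lever angle φ = atan2(r sinθ, d + r cosθ).
Differentiating tanφ: φ̇ = rω(d cosθ + r)/(d² + r² + 2dr cosθ).
d² + r² + 2dr cosθ = |CA|² = 0.0216964 m²;  d cosθ + r = -0.11273 m.
|ω_lever| = |0.1173·6.597·-0.11273| / 0.0216964 = 4.0208 rad/s.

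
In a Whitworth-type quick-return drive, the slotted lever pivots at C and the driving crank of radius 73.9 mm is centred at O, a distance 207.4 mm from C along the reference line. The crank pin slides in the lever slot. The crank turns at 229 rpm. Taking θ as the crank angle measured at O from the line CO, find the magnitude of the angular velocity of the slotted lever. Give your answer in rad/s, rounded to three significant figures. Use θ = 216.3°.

ω = 23.98 rad/s (from 229 rpm).
Crank pin A relative to C: A = (d + r cosθ, r sinθ); lever angle φ = atan2(r sinθ, d + r cosθ).
Differentiating tanφ: φ̇ = rω(d cosθ + r)/(d² + r² + 2dr cosθ).
d² + r² + 2dr cosθ = |CA|² = 0.0237713 m²;  d cosθ + r = -0.09325 m.
|ω_lever| = |0.0739·23.98·-0.09325| / 0.0237713 = 6.9519 rad/s.

6.95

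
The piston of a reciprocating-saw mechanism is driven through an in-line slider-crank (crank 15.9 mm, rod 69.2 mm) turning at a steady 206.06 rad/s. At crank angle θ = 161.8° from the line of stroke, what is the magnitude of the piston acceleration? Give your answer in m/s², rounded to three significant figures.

515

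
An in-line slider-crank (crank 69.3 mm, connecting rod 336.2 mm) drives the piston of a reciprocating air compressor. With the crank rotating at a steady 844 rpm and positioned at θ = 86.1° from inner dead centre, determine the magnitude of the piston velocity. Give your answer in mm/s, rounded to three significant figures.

6200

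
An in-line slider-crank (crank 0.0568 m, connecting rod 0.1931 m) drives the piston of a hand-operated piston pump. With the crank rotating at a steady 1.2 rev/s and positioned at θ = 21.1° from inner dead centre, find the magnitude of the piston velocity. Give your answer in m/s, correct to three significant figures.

ω = 2π·1.2 = 7.54 rad/s
For an in-line slider-crank, x = r cosθ + √(L² − r² sin²θ), so v = −rω sinθ·[1 + r cosθ/√(L² − r² sin²θ)].
With r = 0.0568 m, L = 0.1931 m, θ = 21.1°: √(L² − r² sin²θ) = 0.19201 m.
v = −0.0568·7.54·0.36000·[1 + 0.0568·0.93295/0.19201] = -0.19672 m/s.
|v| = 0.19672 m/s.

0.197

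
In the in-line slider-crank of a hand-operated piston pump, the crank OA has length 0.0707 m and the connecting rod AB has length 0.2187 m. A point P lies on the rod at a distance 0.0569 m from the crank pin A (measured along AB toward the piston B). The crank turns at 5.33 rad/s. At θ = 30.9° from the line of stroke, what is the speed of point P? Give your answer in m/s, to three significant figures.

0.317

ω = 5.33 rad/s.  Crank-pin speed |V_A| = rω = 0.37683 m/s, perpendicular to OA.
Rod angle: sinφ = −(r/L) sinθ ⇒ φ = -9.556°; ω_rod = −rω cosθ/√(L²−r²sin²θ) = -1.4993 rad/s.
V_P = V_A + ω_rod × AP, with AP = 0.0569 m along the rod.
Components: V_Px = −rω sinθ − a·ω_rod·sinφ = -0.20768 m/s;  V_Py = rω cosθ + a·ω_rod·cosφ = +0.23922 m/s.
|V_P| = √(V_Px² + V_Py²) = 0.31679 m/s.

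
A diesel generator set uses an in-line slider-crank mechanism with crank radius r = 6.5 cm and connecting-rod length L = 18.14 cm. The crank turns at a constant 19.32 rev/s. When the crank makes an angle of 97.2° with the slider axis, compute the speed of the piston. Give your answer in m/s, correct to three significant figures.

ω = 2π·19.3 = 121.4 rad/s
For an in-line slider-crank, x = r cosθ + √(L² − r² sin²θ), so v = −rω sinθ·[1 + r cosθ/√(L² − r² sin²θ)].
With r = 0.065 m, L = 0.1814 m, θ = 97.2°: √(L² − r² sin²θ) = 0.16955 m.
v = −0.065·121.4·0.99211·[1 + 0.065·-0.12533/0.16955] = -7.4521 m/s.
|v| = 7.4521 m/s.

7.45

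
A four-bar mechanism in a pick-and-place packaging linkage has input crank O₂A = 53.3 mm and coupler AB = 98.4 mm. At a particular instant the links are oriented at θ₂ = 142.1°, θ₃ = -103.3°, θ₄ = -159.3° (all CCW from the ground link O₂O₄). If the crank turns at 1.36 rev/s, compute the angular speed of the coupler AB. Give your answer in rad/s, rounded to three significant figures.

ω₂ = 8.545 rad/s (from 1.36 rev/s).
Differentiating the loop-closure r₂e^{iθ₂}+r₃e^{iθ₃}=r₁+r₄e^{iθ₄} gives r₂ω₂e^{iθ₂}+r₃ω₃e^{iθ₃}=r₄ω₄e^{iθ₄}.
Eliminating the other unknown: ω₃ = r₂ω₂ sin(θ₄−θ₂) / [r₃ sin(θ₃−θ₄)].
Numerator sine = +0.85355; denominator sine = +0.82904.
Result = 0.0533·8.545·(+0.85355) / (0.0984·(+0.82904)) = +4.7655 rad/s; magnitude 4.7655 rad/s.

4.77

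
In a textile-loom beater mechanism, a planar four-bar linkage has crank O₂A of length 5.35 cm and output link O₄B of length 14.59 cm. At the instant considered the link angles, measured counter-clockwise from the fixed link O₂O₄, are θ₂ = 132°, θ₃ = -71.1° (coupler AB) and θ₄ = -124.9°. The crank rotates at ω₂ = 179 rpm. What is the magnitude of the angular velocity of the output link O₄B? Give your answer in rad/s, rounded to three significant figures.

3.34

ω₂ = 18.74 rad/s (from 179 rpm).
Differentiating the loop-closure r₂e^{iθ₂}+r₃e^{iθ₃}=r₁+r₄e^{iθ₄} gives r₂ω₂e^{iθ₂}+r₃ω₃e^{iθ₃}=r₄ω₄e^{iθ₄}.
Eliminating the other unknown: ω₄ = r₂ω₂ sin(θ₂−θ₃) / [r₄ sin(θ₄−θ₃)].
Numerator sine = -0.39234; denominator sine = -0.80696.
Result = 0.0535·18.74·(-0.39234) / (0.1459·(-0.80696)) = +3.3419 rad/s; magnitude 3.3419 rad/s.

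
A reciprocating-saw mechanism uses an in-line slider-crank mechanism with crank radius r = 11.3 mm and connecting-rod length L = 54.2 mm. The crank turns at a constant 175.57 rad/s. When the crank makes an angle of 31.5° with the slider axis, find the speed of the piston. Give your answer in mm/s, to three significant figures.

1220

ω = 175.6 rad/s
For an in-line slider-crank, x = r cosθ + √(L² − r² sin²θ), so v = −rω sinθ·[1 + r cosθ/√(L² − r² sin²θ)].
With r = 0.0113 m, L = 0.0542 m, θ = 31.5°: √(L² − r² sin²θ) = 0.053877 m.
v = −0.0113·175.6·0.52250·[1 + 0.0113·0.85264/0.053877] = -1.222 m/s.
|v| = 1.222 m/s = 1222 mm/s.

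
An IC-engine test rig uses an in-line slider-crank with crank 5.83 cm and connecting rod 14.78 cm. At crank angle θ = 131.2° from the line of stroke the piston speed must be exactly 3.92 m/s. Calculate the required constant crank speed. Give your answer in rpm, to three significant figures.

For an in-line slider-crank, |v_piston| = rω|sinθ|·[1 + r cosθ/√(L² − r² sin²θ)].
With r = 0.0583 m, L = 0.1478 m, θ = 131.2°: the bracketed kinematic factor |dx/dθ| = 0.031931 m.
ω = v/|dx/dθ| = 3.92/0.031931 = 122.77 rad/s.
N = 60ω/(2π) = 1172.3 rpm.

1170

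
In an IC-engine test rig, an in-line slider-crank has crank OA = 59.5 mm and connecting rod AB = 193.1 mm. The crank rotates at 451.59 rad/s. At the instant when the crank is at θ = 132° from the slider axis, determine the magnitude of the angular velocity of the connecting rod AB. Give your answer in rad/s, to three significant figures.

95.7

ω = 451.6 rad/s
The rod makes angle φ with the slider axis where L sinφ = r sinθ; differentiating, L cosφ·φ̇ = r ω cosθ.
L cosφ = √(L² − r² sin²θ) = 0.18797 m.
|ω_rod| = r ω |cosθ| / √(L² − r² sin²θ) = 0.0595·451.6·0.66913/0.18797 = 95.65 rad/s.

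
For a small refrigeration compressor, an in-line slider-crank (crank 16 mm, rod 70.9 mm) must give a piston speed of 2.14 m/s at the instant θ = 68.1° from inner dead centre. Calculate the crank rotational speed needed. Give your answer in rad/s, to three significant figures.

For an in-line slider-crank, |v_piston| = rω|sinθ|·[1 + r cosθ/√(L² − r² sin²θ)].
With r = 0.016 m, L = 0.0709 m, θ = 68.1°: the bracketed kinematic factor |dx/dθ| = 0.016123 m.
ω = v/|dx/dθ| = 2.14/0.016123 = 132.73 rad/s.

133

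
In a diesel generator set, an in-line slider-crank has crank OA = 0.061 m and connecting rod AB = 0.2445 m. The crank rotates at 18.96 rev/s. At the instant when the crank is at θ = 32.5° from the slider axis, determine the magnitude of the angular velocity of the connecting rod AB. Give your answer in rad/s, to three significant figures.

ω = 119.1 rad/s (converted from 18.96 rev/s).
The rod makes angle φ with the slider axis where L sinφ = r sinθ; differentiating, L cosφ·φ̇ = r ω cosθ.
L cosφ = √(L² − r² sin²θ) = 0.24229 m.
|ω_rod| = r ω |cosθ| / √(L² − r² sin²θ) = 0.061·119.1·0.84339/0.24229 = 25.295 rad/s.

25.3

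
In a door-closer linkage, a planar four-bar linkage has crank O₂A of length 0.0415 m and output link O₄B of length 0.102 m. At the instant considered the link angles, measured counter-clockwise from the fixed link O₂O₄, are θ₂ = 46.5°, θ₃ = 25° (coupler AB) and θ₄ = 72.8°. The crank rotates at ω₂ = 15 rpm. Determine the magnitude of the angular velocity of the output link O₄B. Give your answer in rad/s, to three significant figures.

ω₂ = 1.571 rad/s (from 15 rpm).
Differentiating the loop-closure r₂e^{iθ₂}+r₃e^{iθ₃}=r₁+r₄e^{iθ₄} gives r₂ω₂e^{iθ₂}+r₃ω₃e^{iθ₃}=r₄ω₄e^{iθ₄}.
Eliminating the other unknown: ω₄ = r₂ω₂ sin(θ₂−θ₃) / [r₄ sin(θ₄−θ₃)].
Numerator sine = +0.36650; denominator sine = +0.74080.
Result = 0.0415·1.571·(+0.36650) / (0.102·(+0.74080)) = +0.31618 rad/s; magnitude 0.31618 rad/s.

0.316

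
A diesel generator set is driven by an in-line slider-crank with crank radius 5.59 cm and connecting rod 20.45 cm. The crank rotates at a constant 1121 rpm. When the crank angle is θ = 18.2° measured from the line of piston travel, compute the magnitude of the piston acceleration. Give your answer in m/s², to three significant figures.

903

ω = 2π·1121/60 = 117.4 rad/s
x(θ) = r cosθ + √(L² − r² sin²θ); with ω constant, a = ω²·d²x/dθ².
d²x/dθ² = −r cosθ − r²(cos2θ)/√u − r⁴ sin²2θ/(4u^{3/2}),  u = L² − r² sin²θ = 0.0415154 m².
Substituting r = 0.0559 m, L = 0.2045 m, θ = 18.2°: d²x/dθ² = -0.065549 m.
a = ω²·d²x/dθ² = (117.4)²·(-0.065549) = -903.31 m/s²;  |a| = 903.31 m/s².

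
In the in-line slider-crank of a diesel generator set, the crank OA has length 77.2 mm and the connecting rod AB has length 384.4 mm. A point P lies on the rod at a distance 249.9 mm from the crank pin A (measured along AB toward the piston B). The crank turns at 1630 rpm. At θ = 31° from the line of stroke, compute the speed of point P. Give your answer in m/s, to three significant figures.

8.52

ω = 170.7 rad/s.  Crank-pin speed |V_A| = rω = 13.178 m/s, perpendicular to OA.
Rod angle: sinφ = −(r/L) sinθ ⇒ φ = -5.937°; ω_rod = −rω cosθ/√(L²−r²sin²θ) = -29.543 rad/s.
V_P = V_A + ω_rod × AP, with AP = 0.2499 m along the rod.
Components: V_Px = −rω sinθ − a·ω_rod·sinφ = -7.5506 m/s;  V_Py = rω cosθ + a·ω_rod·cosφ = +3.9522 m/s.
|V_P| = √(V_Px² + V_Py²) = 8.5224 m/s.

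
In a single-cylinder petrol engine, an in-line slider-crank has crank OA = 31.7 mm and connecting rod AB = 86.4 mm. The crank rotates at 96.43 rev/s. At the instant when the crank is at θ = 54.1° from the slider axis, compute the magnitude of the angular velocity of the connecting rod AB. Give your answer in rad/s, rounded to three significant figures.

137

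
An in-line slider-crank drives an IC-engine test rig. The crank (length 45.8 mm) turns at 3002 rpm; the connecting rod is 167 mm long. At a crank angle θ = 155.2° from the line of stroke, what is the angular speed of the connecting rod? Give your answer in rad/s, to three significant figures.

ω = 314.4 rad/s (converted from 3002 rpm).
The rod makes angle φ with the slider axis where L sinφ = r sinθ; differentiating, L cosφ·φ̇ = r ω cosθ.
L cosφ = √(L² − r² sin²θ) = 0.16589 m.
|ω_rod| = r ω |cosθ| / √(L² − r² sin²θ) = 0.0458·314.4·0.90778/0.16589 = 78.788 rad/s.

78.8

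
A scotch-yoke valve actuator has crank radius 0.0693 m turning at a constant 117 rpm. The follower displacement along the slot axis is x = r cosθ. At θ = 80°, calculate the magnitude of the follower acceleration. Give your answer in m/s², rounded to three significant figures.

1.81

ω = 12.25 rad/s (from 117 rpm).
x = r cosθ ⇒ ẍ = −rω² cosθ (ω constant).
|a| = rω²|cosθ| = 0.0693·(12.25)²·|cos 80°| = 1.8065 m/s².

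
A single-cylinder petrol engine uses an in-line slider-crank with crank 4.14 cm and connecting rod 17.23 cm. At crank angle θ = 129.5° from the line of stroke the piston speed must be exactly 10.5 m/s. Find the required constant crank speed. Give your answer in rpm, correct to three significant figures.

3720

For an in-line slider-crank, |v_piston| = rω|sinθ|·[1 + r cosθ/√(L² − r² sin²θ)].
With r = 0.0414 m, L = 0.1723 m, θ = 129.5°: the bracketed kinematic factor |dx/dθ| = 0.026977 m.
ω = v/|dx/dθ| = 10.5/0.026977 = 389.22 rad/s.
N = 60ω/(2π) = 3716.8 rpm.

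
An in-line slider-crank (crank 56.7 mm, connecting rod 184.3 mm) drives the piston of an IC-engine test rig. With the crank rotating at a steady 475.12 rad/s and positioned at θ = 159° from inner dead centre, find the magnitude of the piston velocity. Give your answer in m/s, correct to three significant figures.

6.86

ω = 475.1 rad/s
For an in-line slider-crank, x = r cosθ + √(L² − r² sin²θ), so v = −rω sinθ·[1 + r cosθ/√(L² − r² sin²θ)].
With r = 0.0567 m, L = 0.1843 m, θ = 159°: √(L² − r² sin²θ) = 0.18318 m.
v = −0.0567·475.1·0.35837·[1 + 0.0567·-0.93358/0.18318] = -6.8643 m/s.
|v| = 6.8643 m/s.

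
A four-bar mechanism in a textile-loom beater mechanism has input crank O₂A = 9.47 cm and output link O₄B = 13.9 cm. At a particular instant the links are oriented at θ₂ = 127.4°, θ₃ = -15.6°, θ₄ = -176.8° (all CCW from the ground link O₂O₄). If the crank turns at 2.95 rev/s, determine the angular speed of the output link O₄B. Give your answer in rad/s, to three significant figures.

23.6

ω₂ = 18.54 rad/s (from 2.95 rev/s).
Differentiating the loop-closure r₂e^{iθ₂}+r₃e^{iθ₃}=r₁+r₄e^{iθ₄} gives r₂ω₂e^{iθ₂}+r₃ω₃e^{iθ₃}=r₄ω₄e^{iθ₄}.
Eliminating the other unknown: ω₄ = r₂ω₂ sin(θ₂−θ₃) / [r₄ sin(θ₄−θ₃)].
Numerator sine = +0.60182; denominator sine = -0.32227.
Result = 0.0947·18.54·(+0.60182) / (0.139·(-0.32227)) = -23.582 rad/s; magnitude 23.582 rad/s.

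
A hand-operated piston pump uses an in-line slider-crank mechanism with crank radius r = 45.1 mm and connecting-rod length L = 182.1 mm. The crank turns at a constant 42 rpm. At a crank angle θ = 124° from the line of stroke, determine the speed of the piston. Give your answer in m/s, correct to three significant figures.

ω = 2π·42/60 = 4.398 rad/s
For an in-line slider-crank, x = r cosθ + √(L² − r² sin²θ), so v = −rω sinθ·[1 + r cosθ/√(L² − r² sin²θ)].
With r = 0.0451 m, L = 0.1821 m, θ = 124°: √(L² − r² sin²θ) = 0.17822 m.
v = −0.0451·4.398·0.82904·[1 + 0.0451·-0.55919/0.17822] = -0.14118 m/s.
|v| = 0.14118 m/s.

0.141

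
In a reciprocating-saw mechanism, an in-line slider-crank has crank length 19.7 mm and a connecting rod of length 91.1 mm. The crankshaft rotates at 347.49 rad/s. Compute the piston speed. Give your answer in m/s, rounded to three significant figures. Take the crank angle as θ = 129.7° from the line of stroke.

4.53

ω = 347.5 rad/s
For an in-line slider-crank, x = r cosθ + √(L² − r² sin²θ), so v = −rω sinθ·[1 + r cosθ/√(L² − r² sin²θ)].
With r = 0.0197 m, L = 0.0911 m, θ = 129.7°: √(L² − r² sin²θ) = 0.08983 m.
v = −0.0197·347.5·0.76940·[1 + 0.0197·-0.63877/0.08983] = -4.5292 m/s.
|v| = 4.5292 m/s.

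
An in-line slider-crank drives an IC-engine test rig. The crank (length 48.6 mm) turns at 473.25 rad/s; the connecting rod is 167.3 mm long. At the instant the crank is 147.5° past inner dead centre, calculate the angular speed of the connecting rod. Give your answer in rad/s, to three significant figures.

ω = 473.2 rad/s
The rod makes angle φ with the slider axis where L sinφ = r sinθ; differentiating, L cosφ·φ̇ = r ω cosθ.
L cosφ = √(L² − r² sin²θ) = 0.16525 m.
|ω_rod| = r ω |cosθ| / √(L² − r² sin²θ) = 0.0486·473.2·0.84339/0.16525 = 117.39 rad/s.

117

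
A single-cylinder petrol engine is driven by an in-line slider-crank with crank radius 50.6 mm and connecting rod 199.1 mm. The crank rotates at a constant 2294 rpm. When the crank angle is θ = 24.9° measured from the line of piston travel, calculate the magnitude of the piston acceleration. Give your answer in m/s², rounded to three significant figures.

3140

ω = 2π·2294/60 = 240.2 rad/s
x(θ) = r cosθ + √(L² − r² sin²θ); with ω constant, a = ω²·d²x/dθ².
d²x/dθ² = −r cosθ − r²(cos2θ)/√u − r⁴ sin²2θ/(4u^{3/2}),  u = L² − r² sin²θ = 0.0391869 m².
Substituting r = 0.0506 m, L = 0.1991 m, θ = 24.9°: d²x/dθ² = -0.054368 m.
a = ω²·d²x/dθ² = (240.2)²·(-0.054368) = -3137.5 m/s²;  |a| = 3137.5 m/s².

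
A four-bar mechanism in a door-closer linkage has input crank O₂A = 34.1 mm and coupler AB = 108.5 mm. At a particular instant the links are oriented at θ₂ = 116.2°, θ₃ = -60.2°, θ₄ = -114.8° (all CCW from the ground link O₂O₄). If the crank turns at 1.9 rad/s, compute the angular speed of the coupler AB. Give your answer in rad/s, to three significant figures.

0.569

ω₂ = 1.9 rad/s
Differentiating the loop-closure r₂e^{iθ₂}+r₃e^{iθ₃}=r₁+r₄e^{iθ₄} gives r₂ω₂e^{iθ₂}+r₃ω₃e^{iθ₃}=r₄ω₄e^{iθ₄}.
Eliminating the other unknown: ω₃ = r₂ω₂ sin(θ₄−θ₂) / [r₃ sin(θ₃−θ₄)].
Numerator sine = +0.77715; denominator sine = +0.81513.
Result = 0.0341·1.9·(+0.77715) / (0.1085·(+0.81513)) = +0.56932 rad/s; magnitude 0.56932 rad/s.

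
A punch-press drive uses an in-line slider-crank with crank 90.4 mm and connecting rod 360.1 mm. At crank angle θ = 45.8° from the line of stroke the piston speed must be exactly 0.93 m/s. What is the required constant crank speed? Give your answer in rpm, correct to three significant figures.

For an in-line slider-crank, |v_piston| = rω|sinθ|·[1 + r cosθ/√(L² − r² sin²θ)].
With r = 0.0904 m, L = 0.3601 m, θ = 45.8°: the bracketed kinematic factor |dx/dθ| = 0.07634 m.
ω = v/|dx/dθ| = 0.93/0.07634 = 12.182 rad/s.
N = 60ω/(2π) = 116.33 rpm.

116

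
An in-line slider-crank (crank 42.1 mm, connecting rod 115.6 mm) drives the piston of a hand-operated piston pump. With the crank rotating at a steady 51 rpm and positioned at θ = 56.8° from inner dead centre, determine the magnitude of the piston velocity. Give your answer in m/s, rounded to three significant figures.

0.228

ω = 2π·51/60 = 5.341 rad/s
For an in-line slider-crank, x = r cosθ + √(L² − r² sin²θ), so v = −rω sinθ·[1 + r cosθ/√(L² − r² sin²θ)].
With r = 0.0421 m, L = 0.1156 m, θ = 56.8°: √(L² − r² sin²θ) = 0.1101 m.
v = −0.0421·5.341·0.83676·[1 + 0.0421·0.54756/0.1101] = -0.22753 m/s.
|v| = 0.22753 m/s.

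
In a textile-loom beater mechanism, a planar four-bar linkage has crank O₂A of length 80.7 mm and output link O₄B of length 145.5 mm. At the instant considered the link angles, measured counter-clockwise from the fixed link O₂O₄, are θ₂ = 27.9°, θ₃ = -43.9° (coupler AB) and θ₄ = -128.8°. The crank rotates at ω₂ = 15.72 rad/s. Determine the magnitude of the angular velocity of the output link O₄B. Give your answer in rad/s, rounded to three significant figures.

8.32

ω₂ = 15.72 rad/s
Differentiating the loop-closure r₂e^{iθ₂}+r₃e^{iθ₃}=r₁+r₄e^{iθ₄} gives r₂ω₂e^{iθ₂}+r₃ω₃e^{iθ₃}=r₄ω₄e^{iθ₄}.
Eliminating the other unknown: ω₄ = r₂ω₂ sin(θ₂−θ₃) / [r₄ sin(θ₄−θ₃)].
Numerator sine = +0.94997; denominator sine = -0.99604.
Result = 0.0807·15.72·(+0.94997) / (0.1455·(-0.99604)) = -8.3157 rad/s; magnitude 8.3157 rad/s.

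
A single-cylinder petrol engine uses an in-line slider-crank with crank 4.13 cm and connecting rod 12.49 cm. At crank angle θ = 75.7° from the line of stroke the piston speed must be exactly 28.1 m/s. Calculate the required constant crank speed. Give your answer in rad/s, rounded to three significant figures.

For an in-line slider-crank, |v_piston| = rω|sinθ|·[1 + r cosθ/√(L² − r² sin²θ)].
With r = 0.0413 m, L = 0.1249 m, θ = 75.7°: the bracketed kinematic factor |dx/dθ| = 0.043471 m.
ω = v/|dx/dθ| = 28.1/0.043471 = 646.41 rad/s.

646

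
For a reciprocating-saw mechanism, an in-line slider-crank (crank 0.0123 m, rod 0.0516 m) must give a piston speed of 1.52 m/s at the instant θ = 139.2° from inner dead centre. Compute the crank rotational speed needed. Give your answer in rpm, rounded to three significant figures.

2210

For an in-line slider-crank, |v_piston| = rω|sinθ|·[1 + r cosθ/√(L² − r² sin²θ)].
With r = 0.0123 m, L = 0.0516 m, θ = 139.2°: the bracketed kinematic factor |dx/dθ| = 0.0065689 m.
ω = v/|dx/dθ| = 1.52/0.0065689 = 231.39 rad/s.
N = 60ω/(2π) = 2209.6 rpm.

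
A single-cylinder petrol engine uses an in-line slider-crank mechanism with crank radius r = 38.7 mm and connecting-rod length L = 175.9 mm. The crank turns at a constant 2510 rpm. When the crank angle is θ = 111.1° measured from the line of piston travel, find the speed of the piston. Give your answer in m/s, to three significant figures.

8.72

ω = 2π·2510/60 = 262.8 rad/s
For an in-line slider-crank, x = r cosθ + √(L² − r² sin²θ), so v = −rω sinθ·[1 + r cosθ/√(L² − r² sin²θ)].
With r = 0.0387 m, L = 0.1759 m, θ = 111.1°: √(L² − r² sin²θ) = 0.17215 m.
v = −0.0387·262.8·0.93295·[1 + 0.0387·-0.36000/0.17215] = -8.7221 m/s.
|v| = 8.7221 m/s.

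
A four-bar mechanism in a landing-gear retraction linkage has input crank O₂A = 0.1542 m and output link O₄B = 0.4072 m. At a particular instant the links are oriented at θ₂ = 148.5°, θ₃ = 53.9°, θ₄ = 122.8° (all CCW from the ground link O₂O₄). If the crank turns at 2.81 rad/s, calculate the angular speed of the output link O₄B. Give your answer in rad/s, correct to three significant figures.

1.14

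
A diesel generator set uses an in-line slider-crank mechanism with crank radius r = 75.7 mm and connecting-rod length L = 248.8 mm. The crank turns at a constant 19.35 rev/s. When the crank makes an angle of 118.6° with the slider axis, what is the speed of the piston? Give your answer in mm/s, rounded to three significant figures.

6860

ω = 2π·19.4 = 121.6 rad/s
For an in-line slider-crank, x = r cosθ + √(L² − r² sin²θ), so v = −rω sinθ·[1 + r cosθ/√(L² − r² sin²θ)].
With r = 0.0757 m, L = 0.2488 m, θ = 118.6°: √(L² − r² sin²θ) = 0.23976 m.
v = −0.0757·121.6·0.87798·[1 + 0.0757·-0.47869/0.23976] = -6.8593 m/s.
|v| = 6.8593 m/s = 6859.3 mm/s.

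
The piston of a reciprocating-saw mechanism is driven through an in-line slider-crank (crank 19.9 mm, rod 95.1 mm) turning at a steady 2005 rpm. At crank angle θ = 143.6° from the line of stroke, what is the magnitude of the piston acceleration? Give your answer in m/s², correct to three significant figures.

650

ω = 2π·2005/60 = 210 rad/s
x(θ) = r cosθ + √(L² − r² sin²θ); with ω constant, a = ω²·d²x/dθ².
d²x/dθ² = −r cosθ − r²(cos2θ)/√u − r⁴ sin²2θ/(4u^{3/2}),  u = L² − r² sin²θ = 0.00890456 m².
Substituting r = 0.0199 m, L = 0.0951 m, θ = 143.6°: d²x/dθ² = +0.014734 m.
a = ω²·d²x/dθ² = (210)²·(+0.014734) = +649.53 m/s²;  |a| = 649.53 m/s².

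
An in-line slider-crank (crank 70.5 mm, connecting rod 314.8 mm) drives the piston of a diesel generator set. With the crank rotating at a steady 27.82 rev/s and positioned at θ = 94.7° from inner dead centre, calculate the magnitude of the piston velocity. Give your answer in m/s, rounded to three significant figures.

12.1

ω = 2π·27.8 = 174.8 rad/s
For an in-line slider-crank, x = r cosθ + √(L² − r² sin²θ), so v = −rω sinθ·[1 + r cosθ/√(L² − r² sin²θ)].
With r = 0.0705 m, L = 0.3148 m, θ = 94.7°: √(L² − r² sin²θ) = 0.30686 m.
v = −0.0705·174.8·0.99664·[1 + 0.0705·-0.08194/0.30686] = -12.051 m/s.
|v| = 12.051 m/s.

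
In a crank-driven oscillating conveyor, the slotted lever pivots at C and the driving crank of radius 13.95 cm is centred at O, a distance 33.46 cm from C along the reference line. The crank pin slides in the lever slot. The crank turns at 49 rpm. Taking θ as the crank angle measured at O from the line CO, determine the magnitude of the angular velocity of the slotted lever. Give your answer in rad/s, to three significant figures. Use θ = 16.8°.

ω = 5.131 rad/s (from 49 rpm).
Crank pin A relative to C: A = (d + r cosθ, r sinθ); lever angle φ = atan2(r sinθ, d + r cosθ).
Differentiating tanφ: φ̇ = rω(d cosθ + r)/(d² + r² + 2dr cosθ).
d² + r² + 2dr cosθ = |CA|² = 0.220786 m²;  d cosθ + r = +0.45982 m.
|ω_lever| = |0.1395·5.131·+0.45982| / 0.220786 = 1.4908 rad/s.

1.49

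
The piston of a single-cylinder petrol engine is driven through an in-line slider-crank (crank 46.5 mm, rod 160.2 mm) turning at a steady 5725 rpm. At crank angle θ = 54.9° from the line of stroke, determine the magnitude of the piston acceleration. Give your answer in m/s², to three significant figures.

8020

ω = 2π·5725/60 = 599.5 rad/s
x(θ) = r cosθ + √(L² − r² sin²θ); with ω constant, a = ω²·d²x/dθ².
d²x/dθ² = −r cosθ − r²(cos2θ)/√u − r⁴ sin²2θ/(4u^{3/2}),  u = L² − r² sin²θ = 0.0242167 m².
Substituting r = 0.0465 m, L = 0.1602 m, θ = 54.9°: d²x/dθ² = -0.022306 m.
a = ω²·d²x/dθ² = (599.5)²·(-0.022306) = -8017.2 m/s²;  |a| = 8017.2 m/s².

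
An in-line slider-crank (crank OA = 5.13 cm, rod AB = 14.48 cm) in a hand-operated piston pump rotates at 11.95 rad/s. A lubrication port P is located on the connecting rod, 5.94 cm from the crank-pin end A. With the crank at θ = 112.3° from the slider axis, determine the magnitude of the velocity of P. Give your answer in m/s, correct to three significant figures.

ω = 11.95 rad/s.  Crank-pin speed |V_A| = rω = 0.61303 m/s, perpendicular to OA.
Rod angle: sinφ = −(r/L) sinθ ⇒ φ = -19.134°; ω_rod = −rω cosθ/√(L²−r²sin²θ) = +1.7004 rad/s.
V_P = V_A + ω_rod × AP, with AP = 0.0594 m along the rod.
Components: V_Px = −rω sinθ − a·ω_rod·sinφ = -0.53408 m/s;  V_Py = rω cosθ + a·ω_rod·cosφ = -0.13719 m/s.
|V_P| = √(V_Px² + V_Py²) = 0.55142 m/s.

0.551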